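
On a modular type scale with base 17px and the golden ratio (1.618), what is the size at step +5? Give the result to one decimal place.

17.0 × 1.618⁵ = 17.0 × 11.08901 ≈ 188.51

188.5px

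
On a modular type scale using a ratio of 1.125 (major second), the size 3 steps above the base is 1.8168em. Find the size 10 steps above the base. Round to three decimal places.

4.144em

1.8168 × 1.125⁷ = 1.8168 × 2.28070 ≈ 4.144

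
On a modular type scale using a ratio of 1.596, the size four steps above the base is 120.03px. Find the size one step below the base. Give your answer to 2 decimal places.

11.59px

Moving from step +4 to step -1 is 5 steps down, so divide by r⁵.
120.03 ÷ 1.596⁵ = 120.03 ÷ 10.35534 ≈ 11.591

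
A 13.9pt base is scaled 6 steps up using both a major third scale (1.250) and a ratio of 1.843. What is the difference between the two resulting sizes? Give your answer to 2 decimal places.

491.69pt

Major third: 13.9 × 1.250⁶ = 53.0243pt
At 1.843: 13.9 × 1.843⁶ = 544.7118pt
Difference: 544.7118 − 53.0243 = 491.6875pt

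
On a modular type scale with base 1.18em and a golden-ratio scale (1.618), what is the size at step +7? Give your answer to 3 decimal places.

1.18 × 1.618⁷ = 1.18 × 29.03017 ≈ 34.256

34.256em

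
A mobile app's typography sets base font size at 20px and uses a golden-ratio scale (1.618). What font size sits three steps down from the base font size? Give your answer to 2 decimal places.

Every step multiplies by the scale ratio.
20.0 ÷ 1.618³ = 20.0 ÷ 4.23580 ≈ 4.72

4.72px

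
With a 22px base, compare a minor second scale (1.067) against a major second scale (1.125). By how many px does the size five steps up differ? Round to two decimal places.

9.22px

Minor second: 22.0 × 1.067⁵ = 30.4260px
Major second: 22.0 × 1.125⁵ = 39.6447px
Difference: 39.6447 − 30.4260 = 9.2187px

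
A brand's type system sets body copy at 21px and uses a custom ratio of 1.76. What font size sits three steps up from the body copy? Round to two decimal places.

A modular type scale is a geometric sequence: sizeₙ = base × rⁿ.
21.0 × 1.76³ = 21.0 × 5.45178 ≈ 114.49

114.49px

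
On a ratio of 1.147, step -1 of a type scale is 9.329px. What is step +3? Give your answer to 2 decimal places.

16.15px

Moving from step -1 to step +3 is 4 steps up, so multiply by r⁴.
9.329 × 1.147⁴ = 9.329 × 1.73083 ≈ 16.147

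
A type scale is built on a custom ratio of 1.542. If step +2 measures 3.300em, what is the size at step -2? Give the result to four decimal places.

3.300 ÷ 1.542⁴ = 3.300 ÷ 5.65376 ≈ 0.5837

0.5837em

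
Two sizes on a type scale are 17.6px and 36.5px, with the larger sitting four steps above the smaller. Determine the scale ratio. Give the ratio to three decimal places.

The ratio satisfies 17.6 × r⁴ = 36.5, so r = (36.5 / 17.6)^(1/4).
r = 2.0739^(1/4) ≈ 1.2000

1.200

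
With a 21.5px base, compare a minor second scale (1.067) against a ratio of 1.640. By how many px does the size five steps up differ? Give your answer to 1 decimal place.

225.3px

Minor second: 21.5 × 1.067⁵ = 29.734px
At 1.640: 21.5 × 1.640⁵ = 255.069px
Difference: 255.069 − 29.734 = 225.335px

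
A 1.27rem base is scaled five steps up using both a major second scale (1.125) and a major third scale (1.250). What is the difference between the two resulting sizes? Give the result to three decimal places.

Major second: 1.27 × 1.125⁵ = 2.28858rem
Major third: 1.27 × 1.250⁵ = 3.87573rem
Difference: 3.87573 − 2.28858 = 1.58715rem

1.587rem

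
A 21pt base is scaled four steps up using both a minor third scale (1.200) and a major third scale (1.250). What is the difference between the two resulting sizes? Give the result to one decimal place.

7.7pt

Minor third: 21.0 × 1.200⁴ = 43.546pt
Major third: 21.0 × 1.250⁴ = 51.270pt
Difference: 51.270 − 43.546 = 7.724pt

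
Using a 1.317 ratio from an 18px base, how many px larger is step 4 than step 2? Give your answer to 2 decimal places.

22.93px

Step 2: 18.0 × 1.317² = 31.2208px
Step 4: 18.0 × 1.317⁴ = 54.1521px
Difference: 54.1521 − 31.2208 = 22.9313px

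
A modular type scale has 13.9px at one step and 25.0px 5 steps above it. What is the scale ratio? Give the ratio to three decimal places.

1.125

The ratio satisfies 13.9 × r⁵ = 25.0, so r = (25.0 / 13.9)^(1/5).
r = 1.7986^(1/5) ≈ 1.1246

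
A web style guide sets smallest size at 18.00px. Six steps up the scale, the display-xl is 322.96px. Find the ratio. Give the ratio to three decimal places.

The ratio satisfies 18.00 × r⁶ = 322.96, so r = (322.96 / 18.00)^(1/6).
r = 17.9422^(1/6) ≈ 1.6180

1.618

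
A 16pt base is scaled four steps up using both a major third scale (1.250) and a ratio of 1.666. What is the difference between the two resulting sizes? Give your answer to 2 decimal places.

Major third: 16.0 × 1.250⁴ = 39.0625pt
At 1.666: 16.0 × 1.666⁴ = 123.2594pt
Difference: 123.2594 − 39.0625 = 84.1969pt

84.20pt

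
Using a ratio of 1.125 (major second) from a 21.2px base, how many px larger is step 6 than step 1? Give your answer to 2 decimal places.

Step 1: 21.2 × 1.125 = 23.8500px
Step 6: 21.2 × 1.125⁶ = 42.9785px
Difference: 42.9785 − 23.8500 = 19.1285px

19.13px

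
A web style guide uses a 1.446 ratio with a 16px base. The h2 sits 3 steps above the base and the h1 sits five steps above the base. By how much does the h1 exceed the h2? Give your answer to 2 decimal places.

52.77px

Step 3: 16.0 × 1.446³ = 48.3754px
Step 5: 16.0 × 1.446⁵ = 101.1490px
Difference: 101.1490 − 48.3754 = 52.7736px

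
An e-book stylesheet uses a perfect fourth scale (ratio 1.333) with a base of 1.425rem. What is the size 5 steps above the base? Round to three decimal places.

A modular type scale is a geometric sequence: sizeₙ = base × rⁿ.
1.425 × 1.333⁵ = 1.425 × 4.20873 ≈ 5.997

5.997rem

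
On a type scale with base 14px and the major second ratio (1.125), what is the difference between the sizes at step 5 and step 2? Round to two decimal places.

7.51px

Step 2: 14.0 × 1.125² = 17.7188px
Step 5: 14.0 × 1.125⁵ = 25.2285px
Difference: 25.2285 − 17.7188 = 7.5097px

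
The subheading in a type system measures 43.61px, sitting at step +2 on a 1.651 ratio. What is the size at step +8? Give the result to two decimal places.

43.61 × 1.651⁶ = 43.61 × 20.25268 ≈ 883.219

883.22px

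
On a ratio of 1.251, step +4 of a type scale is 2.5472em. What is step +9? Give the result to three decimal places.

7.805em

Moving from step +4 to step +9 is 5 steps up, so multiply by r⁵.
2.5472 × 1.251⁵ = 2.5472 × 3.06398 ≈ 7.805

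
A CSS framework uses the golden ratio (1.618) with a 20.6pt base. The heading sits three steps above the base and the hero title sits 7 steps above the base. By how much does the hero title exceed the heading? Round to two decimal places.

Step 3: 20.6 × 1.618³ = 87.2575pt
Step 7: 20.6 × 1.618⁷ = 598.0216pt
Difference: 598.0216 − 87.2575 = 510.7641pt

510.76pt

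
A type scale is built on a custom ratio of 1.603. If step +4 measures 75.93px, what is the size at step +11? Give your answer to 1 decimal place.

2065.1px

75.93 × 1.603⁷ = 75.93 × 27.19786 ≈ 2065.133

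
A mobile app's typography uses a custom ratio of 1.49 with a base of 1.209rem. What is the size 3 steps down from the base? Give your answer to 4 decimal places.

0.3655rem

A modular type scale is a geometric sequence: sizeₙ = base × rⁿ.
1.209 ÷ 1.49³ = 1.209 ÷ 3.30795 ≈ 0.3655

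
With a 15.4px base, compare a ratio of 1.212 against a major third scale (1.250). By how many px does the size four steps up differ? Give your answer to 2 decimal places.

At 1.212: 15.4 × 1.212⁴ = 33.2301px
Major third: 15.4 × 1.250⁴ = 37.5977px
Difference: 37.5977 − 33.2301 = 4.3676px

4.37px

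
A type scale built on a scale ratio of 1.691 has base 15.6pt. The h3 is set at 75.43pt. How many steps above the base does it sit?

1.691ⁿ = 75.43 / 15.6 = 4.8353
n = ln(4.8353) / ln(1.691) = 1.5759 / 0.5253 ≈ 3.00

3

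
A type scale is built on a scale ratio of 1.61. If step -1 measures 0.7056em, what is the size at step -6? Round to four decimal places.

0.0652em

0.7056 ÷ 1.61⁵ = 0.7056 ÷ 10.81756 ≈ 0.0652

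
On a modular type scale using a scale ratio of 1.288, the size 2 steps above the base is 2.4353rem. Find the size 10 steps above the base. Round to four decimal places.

18.4450rem

2.4353 × 1.288⁸ = 2.4353 × 7.57403 ≈ 18.4450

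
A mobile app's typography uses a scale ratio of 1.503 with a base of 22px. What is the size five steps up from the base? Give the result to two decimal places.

168.74px

22.0 × 1.503⁵ = 22.0 × 7.66999 ≈ 168.74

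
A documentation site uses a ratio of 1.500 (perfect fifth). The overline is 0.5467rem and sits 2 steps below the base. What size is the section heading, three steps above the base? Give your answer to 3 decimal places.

4.152rem

0.5467 × 1.500⁵ = 0.5467 × 7.59375 ≈ 4.152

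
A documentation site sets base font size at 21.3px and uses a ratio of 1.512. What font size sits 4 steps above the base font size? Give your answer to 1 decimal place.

111.3px

21.3 × 1.512⁴ = 21.3 × 5.22645 ≈ 111.32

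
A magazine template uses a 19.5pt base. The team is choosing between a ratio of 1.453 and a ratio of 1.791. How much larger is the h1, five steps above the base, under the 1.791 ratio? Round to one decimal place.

At 1.453: 19.5 × 1.453⁵ = 126.288pt
At 1.791: 19.5 × 1.791⁵ = 359.346pt
Difference: 359.346 − 126.288 = 233.058pt

233.1pt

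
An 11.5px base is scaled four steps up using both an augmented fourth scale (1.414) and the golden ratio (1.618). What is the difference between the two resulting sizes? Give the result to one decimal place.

32.8px

Augmented fourth: 11.5 × 1.414⁴ = 45.972px
Golden ratio: 11.5 × 1.618⁴ = 78.816px
Difference: 78.816 − 45.972 = 32.844px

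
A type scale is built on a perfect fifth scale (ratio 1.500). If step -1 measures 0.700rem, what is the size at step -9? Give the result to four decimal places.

0.0273rem

0.700 ÷ 1.500⁸ = 0.700 ÷ 25.62891 ≈ 0.0273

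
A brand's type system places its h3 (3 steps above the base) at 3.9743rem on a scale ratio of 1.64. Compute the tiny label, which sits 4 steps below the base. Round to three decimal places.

0.125rem

3.9743 ÷ 1.64⁷ = 3.9743 ÷ 31.90854 ≈ 0.125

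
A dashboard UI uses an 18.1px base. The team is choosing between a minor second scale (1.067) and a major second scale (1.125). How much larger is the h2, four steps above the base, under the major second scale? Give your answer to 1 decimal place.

Minor second: 18.1 × 1.067⁴ = 23.460px
Major second: 18.1 × 1.125⁴ = 28.993px
Difference: 28.993 − 23.460 = 5.533px

5.5px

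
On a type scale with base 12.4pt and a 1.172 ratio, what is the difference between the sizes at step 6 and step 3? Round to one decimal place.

12.2pt

Step 3: 12.4 × 1.172³ = 19.962pt
Step 6: 12.4 × 1.172⁶ = 32.136pt
Difference: 32.136 − 19.962 = 12.174pt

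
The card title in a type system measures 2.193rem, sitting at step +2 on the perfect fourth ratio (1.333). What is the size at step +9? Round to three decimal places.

2.193 × 1.333⁷ = 2.193 × 7.47844 ≈ 16.400

16.400rem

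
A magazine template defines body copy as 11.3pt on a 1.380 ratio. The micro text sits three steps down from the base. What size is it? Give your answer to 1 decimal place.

4.3pt

A modular type scale is a geometric sequence: sizeₙ = base × rⁿ.
11.3 ÷ 1.380³ = 11.3 ÷ 2.62807 ≈ 4.30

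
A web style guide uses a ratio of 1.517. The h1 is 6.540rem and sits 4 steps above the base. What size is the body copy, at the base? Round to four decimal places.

The gap is 0 − (4) = -4 steps, so the factor is 1.517^-4.
6.540 ÷ 1.517⁴ = 6.540 ÷ 5.29593 ≈ 1.2349

1.2349rem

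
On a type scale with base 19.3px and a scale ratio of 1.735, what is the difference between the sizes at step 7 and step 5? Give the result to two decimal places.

Step 5: 19.3 × 1.735⁵ = 303.4273px
Step 7: 19.3 × 1.735⁷ = 913.3846px
Difference: 913.3846 − 303.4273 = 609.9573px

609.96px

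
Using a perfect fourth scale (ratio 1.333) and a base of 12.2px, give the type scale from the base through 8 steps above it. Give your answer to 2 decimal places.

12.20px, 16.26px, 21.68px, 28.90px, 38.52px, 51.35px, 68.44px, 91.24px, 121.62px

Step 0: 12.2px
Step 1: 12.2 × 1.333 = 16.26
Step 2: 12.2 × 1.333² = 21.68
Step 3: 12.2 × 1.333³ = 28.90
Step 4: 12.2 × 1.333⁴ = 38.52
Step 5: 12.2 × 1.333⁵ = 51.35
Step 6: 12.2 × 1.333⁶ = 68.44
Step 7: 12.2 × 1.333⁷ = 91.24
Step 8: 12.2 × 1.333⁸ = 121.62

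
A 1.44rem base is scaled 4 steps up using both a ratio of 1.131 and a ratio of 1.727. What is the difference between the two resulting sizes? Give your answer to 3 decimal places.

At 1.131: 1.44 × 1.131⁴ = 2.35620rem
At 1.727: 1.44 × 1.727⁴ = 12.80949rem
Difference: 12.80949 − 2.35620 = 10.45329rem

10.453rem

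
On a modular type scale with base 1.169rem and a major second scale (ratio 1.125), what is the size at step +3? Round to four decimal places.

1.6645rem

1.169 × 1.125³ = 1.169 × 1.42383 ≈ 1.6645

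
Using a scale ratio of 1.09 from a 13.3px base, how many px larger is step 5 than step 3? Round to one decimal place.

Step 3: 13.3 × 1.09³ = 17.224px
Step 5: 13.3 × 1.09⁵ = 20.464px
Difference: 20.464 − 17.224 = 3.240px

3.2px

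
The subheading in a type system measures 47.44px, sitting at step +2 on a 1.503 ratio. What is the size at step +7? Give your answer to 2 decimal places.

363.86px

Moving from step +2 to step +7 is 5 steps up, so multiply by r⁵.
47.44 × 1.503⁵ = 47.44 × 7.66999 ≈ 363.864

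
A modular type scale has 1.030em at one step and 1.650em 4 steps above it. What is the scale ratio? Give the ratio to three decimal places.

1.125

r⁴ = 1.650 / 1.030, so r = (1.650/1.030)^(1/4).
r = 1.6019^(1/4) ≈ 1.1250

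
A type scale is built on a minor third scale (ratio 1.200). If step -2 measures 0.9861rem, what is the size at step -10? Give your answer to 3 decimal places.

Moving from step -2 to step -10 is 8 steps down, so divide by r⁸.
0.9861 ÷ 1.200⁸ = 0.9861 ÷ 4.29982 ≈ 0.229

0.229rem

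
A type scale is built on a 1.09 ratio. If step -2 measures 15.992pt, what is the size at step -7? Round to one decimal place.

10.4pt

Moving from step -2 to step -7 is 5 steps down, so divide by r⁵.
15.992 ÷ 1.09⁵ = 15.992 ÷ 1.53862 ≈ 10.394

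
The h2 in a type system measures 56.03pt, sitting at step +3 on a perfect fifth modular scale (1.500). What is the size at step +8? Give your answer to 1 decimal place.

425.5pt

Moving from step +3 to step +8 is 5 steps up, so multiply by r⁵.
56.03 × 1.500⁵ = 56.03 × 7.59375 ≈ 425.478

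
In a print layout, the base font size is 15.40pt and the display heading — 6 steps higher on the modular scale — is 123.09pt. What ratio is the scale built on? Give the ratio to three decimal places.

r⁶ = 123.09 / 15.40, so r = (123.09/15.40)^(1/6).
r = 7.9929^(1/6) ≈ 1.4140

1.414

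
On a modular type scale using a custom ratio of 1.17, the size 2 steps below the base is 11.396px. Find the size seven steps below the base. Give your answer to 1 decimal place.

Moving from step -2 to step -7 is 5 steps down, so divide by r⁵.
11.396 ÷ 1.17⁵ = 11.396 ÷ 2.19245 ≈ 5.198

5.2px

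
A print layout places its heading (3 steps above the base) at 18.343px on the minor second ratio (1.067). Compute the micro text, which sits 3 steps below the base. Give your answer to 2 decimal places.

18.343 ÷ 1.067⁶ = 18.343 ÷ 1.47566 ≈ 12.430

12.43px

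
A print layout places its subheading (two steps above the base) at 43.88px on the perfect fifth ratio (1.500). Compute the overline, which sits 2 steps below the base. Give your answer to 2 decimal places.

8.67px

43.88 ÷ 1.500⁴ = 43.88 ÷ 5.06250 ≈ 8.668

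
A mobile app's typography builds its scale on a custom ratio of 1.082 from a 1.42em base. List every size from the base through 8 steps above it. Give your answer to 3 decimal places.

Step 0: 1.42em
Step 1: 1.42 × 1.082 = 1.536
Step 2: 1.42 × 1.082² = 1.662
Step 3: 1.42 × 1.082³ = 1.799
Step 4: 1.42 × 1.082⁴ = 1.946
Step 5: 1.42 × 1.082⁵ = 2.106
Step 6: 1.42 × 1.082⁶ = 2.279
Step 7: 1.42 × 1.082⁷ = 2.465
Step 8: 1.42 × 1.082⁸ = 2.668

1.420em, 1.536em, 1.662em, 1.799em, 1.946em, 2.106em, 2.279em, 2.465em, 2.668em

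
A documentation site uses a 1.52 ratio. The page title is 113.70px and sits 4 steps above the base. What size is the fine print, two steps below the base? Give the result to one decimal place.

9.2px

113.70 ÷ 1.52⁶ = 113.70 ÷ 12.33280 ≈ 9.219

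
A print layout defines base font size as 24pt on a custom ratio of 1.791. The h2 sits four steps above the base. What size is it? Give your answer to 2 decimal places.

246.94pt

24.0 × 1.791⁴ = 24.0 × 10.28922 ≈ 246.94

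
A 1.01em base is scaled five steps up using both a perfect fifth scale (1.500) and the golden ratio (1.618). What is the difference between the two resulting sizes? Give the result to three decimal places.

Perfect fifth: 1.01 × 1.500⁵ = 7.66969em
Golden ratio: 1.01 × 1.618⁵ = 11.19990em
Difference: 11.19990 − 7.66969 = 3.53021em

3.530em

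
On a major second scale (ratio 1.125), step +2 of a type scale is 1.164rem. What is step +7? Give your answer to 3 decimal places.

2.098rem

Moving from step +2 to step +7 is 5 steps up, so multiply by r⁵.
1.164 × 1.125⁵ = 1.164 × 1.80203 ≈ 2.098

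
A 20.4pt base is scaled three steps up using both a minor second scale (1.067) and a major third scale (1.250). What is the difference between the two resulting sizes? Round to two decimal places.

Minor second: 20.4 × 1.067³ = 24.7813pt
Major third: 20.4 × 1.250³ = 39.8438pt
Difference: 39.8438 − 24.7813 = 15.0625pt

15.06pt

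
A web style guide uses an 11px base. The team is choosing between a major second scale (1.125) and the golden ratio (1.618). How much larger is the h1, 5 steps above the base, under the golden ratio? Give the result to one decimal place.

102.2px

Major second: 11.0 × 1.125⁵ = 19.822px
Golden ratio: 11.0 × 1.618⁵ = 121.979px
Difference: 121.979 − 19.822 = 102.157px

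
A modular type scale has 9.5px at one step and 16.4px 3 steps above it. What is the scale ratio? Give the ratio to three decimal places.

The ratio satisfies 9.5 × r³ = 16.4, so r = (16.4 / 9.5)^(1/3).
r = 1.7263^(1/3) ≈ 1.1996

1.200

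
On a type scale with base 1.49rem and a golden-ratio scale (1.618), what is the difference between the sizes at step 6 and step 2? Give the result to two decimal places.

Step 2: 1.49 × 1.618² = 3.9007rem
Step 6: 1.49 × 1.618⁶ = 26.7336rem
Difference: 26.7336 − 3.9007 = 22.8329rem

22.83rem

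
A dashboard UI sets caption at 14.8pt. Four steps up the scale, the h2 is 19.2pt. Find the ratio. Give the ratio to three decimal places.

1.067

The ratio satisfies 14.8 × r⁴ = 19.2, so r = (19.2 / 14.8)^(1/4).
r = 1.2973^(1/4) ≈ 1.0672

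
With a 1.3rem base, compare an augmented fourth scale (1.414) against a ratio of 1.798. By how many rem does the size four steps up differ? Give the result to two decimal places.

8.39rem

Augmented fourth: 1.3 × 1.414⁴ = 5.1969rem
At 1.798: 1.3 × 1.798⁴ = 13.5863rem
Difference: 13.5863 − 5.1969 = 8.3894rem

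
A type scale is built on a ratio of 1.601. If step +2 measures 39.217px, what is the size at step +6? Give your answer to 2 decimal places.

The gap is 6 − (2) = 4 steps, so the factor is 1.601^4.
39.217 × 1.601⁴ = 39.217 × 6.57000 ≈ 257.656

257.66px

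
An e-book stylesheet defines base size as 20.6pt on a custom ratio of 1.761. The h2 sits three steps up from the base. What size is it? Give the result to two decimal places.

A modular type scale is a geometric sequence: sizeₙ = base × rⁿ.
20.6 × 1.761³ = 20.6 × 5.46107 ≈ 112.50

112.50pt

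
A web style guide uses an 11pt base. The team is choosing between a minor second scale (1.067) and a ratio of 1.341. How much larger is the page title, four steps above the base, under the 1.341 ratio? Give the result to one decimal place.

21.3pt

Minor second: 11.0 × 1.067⁴ = 14.258pt
At 1.341: 11.0 × 1.341⁴ = 35.572pt
Difference: 35.572 − 14.258 = 21.314pt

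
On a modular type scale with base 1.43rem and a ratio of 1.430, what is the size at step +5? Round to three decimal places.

Every step multiplies by the scale ratio.
1.43 × 1.430⁵ = 1.43 × 5.97971 ≈ 8.551

8.551rem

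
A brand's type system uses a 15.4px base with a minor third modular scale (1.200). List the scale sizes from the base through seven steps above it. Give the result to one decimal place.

Step 0: 15.4px
Step 1: 15.4 × 1.200 = 18.5
Step 2: 15.4 × 1.200² = 22.2
Step 3: 15.4 × 1.200³ = 26.6
Step 4: 15.4 × 1.200⁴ = 31.9
Step 5: 15.4 × 1.200⁵ = 38.3
Step 6: 15.4 × 1.200⁶ = 46.0
Step 7: 15.4 × 1.200⁷ = 55.2

15.4px, 18.5px, 22.2px, 26.6px, 31.9px, 38.3px, 46.0px, 55.2px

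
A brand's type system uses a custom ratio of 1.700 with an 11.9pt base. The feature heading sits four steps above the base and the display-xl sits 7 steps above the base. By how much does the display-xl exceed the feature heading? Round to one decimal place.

Step 4: 11.9 × 1.700⁴ = 99.390pt
Step 7: 11.9 × 1.700⁷ = 488.303pt
Difference: 488.303 − 99.390 = 388.913pt

388.9pt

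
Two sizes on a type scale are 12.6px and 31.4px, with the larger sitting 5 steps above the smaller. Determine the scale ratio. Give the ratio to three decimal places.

The ratio satisfies 12.6 × r⁵ = 31.4, so r = (31.4 / 12.6)^(1/5).
r = 2.4921^(1/5) ≈ 1.2004

1.200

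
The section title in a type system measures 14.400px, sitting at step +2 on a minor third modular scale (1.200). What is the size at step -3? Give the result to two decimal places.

14.400 ÷ 1.200⁵ = 14.400 ÷ 2.48832 ≈ 5.787

5.79px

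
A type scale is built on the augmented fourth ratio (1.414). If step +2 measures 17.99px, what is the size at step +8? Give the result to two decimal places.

17.99 × 1.414⁶ = 17.99 × 7.99275 ≈ 143.790

143.79px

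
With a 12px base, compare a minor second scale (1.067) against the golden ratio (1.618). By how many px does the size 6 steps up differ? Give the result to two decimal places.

197.60px

Minor second: 12.0 × 1.067⁶ = 17.7079px
Golden ratio: 12.0 × 1.618⁶ = 215.3041px
Difference: 215.3041 − 17.7079 = 197.5962px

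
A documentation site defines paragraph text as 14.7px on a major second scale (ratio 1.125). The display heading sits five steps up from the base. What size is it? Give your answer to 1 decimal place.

14.7 × 1.125⁵ = 14.7 × 1.80203 ≈ 26.49

26.5px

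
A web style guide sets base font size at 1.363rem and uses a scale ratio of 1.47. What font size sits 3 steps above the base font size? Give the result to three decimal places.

4.330rem

1.363 × 1.47³ = 1.363 × 3.17652 ≈ 4.330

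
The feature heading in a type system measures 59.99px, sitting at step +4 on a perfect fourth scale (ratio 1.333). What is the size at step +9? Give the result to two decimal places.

59.99 × 1.333⁵ = 59.99 × 4.20873 ≈ 252.482

252.48px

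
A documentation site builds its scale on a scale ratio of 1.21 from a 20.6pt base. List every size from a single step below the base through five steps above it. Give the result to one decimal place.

Step -1: 20.6 ÷ 1.21 = 17.0
Step 0: 20.6pt
Step 1: 20.6 × 1.21 = 24.9
Step 2: 20.6 × 1.21² = 30.2
Step 3: 20.6 × 1.21³ = 36.5
Step 4: 20.6 × 1.21⁴ = 44.2
Step 5: 20.6 × 1.21⁵ = 53.4

17.0pt, 20.6pt, 24.9pt, 30.2pt, 36.5pt, 44.2pt, 53.4pt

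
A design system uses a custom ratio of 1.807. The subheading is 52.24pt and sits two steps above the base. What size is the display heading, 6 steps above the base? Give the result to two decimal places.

556.98pt

52.24 × 1.807⁴ = 52.24 × 10.66185 ≈ 556.975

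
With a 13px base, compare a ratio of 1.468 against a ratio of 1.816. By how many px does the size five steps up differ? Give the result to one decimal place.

At 1.468: 13.0 × 1.468⁵ = 88.629px
At 1.816: 13.0 × 1.816⁵ = 256.757px
Difference: 256.757 − 88.629 = 168.128px

168.1px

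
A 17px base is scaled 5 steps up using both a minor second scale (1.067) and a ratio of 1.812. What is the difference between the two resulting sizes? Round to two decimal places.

308.57px

Minor second: 17.0 × 1.067⁵ = 23.5110px
At 1.812: 17.0 × 1.812⁵ = 332.0778px
Difference: 332.0778 − 23.5110 = 308.5668px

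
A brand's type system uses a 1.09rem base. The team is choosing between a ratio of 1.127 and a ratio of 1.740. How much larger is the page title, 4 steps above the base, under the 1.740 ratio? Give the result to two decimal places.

8.23rem

At 1.127: 1.09 × 1.127⁴ = 1.7584rem
At 1.740: 1.09 × 1.740⁴ = 9.9913rem
Difference: 9.9913 − 1.7584 = 8.2329rem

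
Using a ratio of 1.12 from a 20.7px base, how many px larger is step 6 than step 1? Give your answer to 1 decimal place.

17.7px

Step 1: 20.7 × 1.12 = 23.184px
Step 6: 20.7 × 1.12⁶ = 40.858px
Difference: 40.858 − 23.184 = 17.674px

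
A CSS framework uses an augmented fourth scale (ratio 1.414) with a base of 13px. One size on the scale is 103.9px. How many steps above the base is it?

6

1.414ⁿ = 103.9 / 13 = 7.9923
n = ln(7.9923) / ln(1.414) = 2.0785 / 0.3464 ≈ 6.00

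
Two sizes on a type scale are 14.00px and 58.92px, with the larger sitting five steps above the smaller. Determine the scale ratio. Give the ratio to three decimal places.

1.333

The ratio satisfies 14.00 × r⁵ = 58.92, so r = (58.92 / 14.00)^(1/5).
r = 4.2086^(1/5) ≈ 1.3330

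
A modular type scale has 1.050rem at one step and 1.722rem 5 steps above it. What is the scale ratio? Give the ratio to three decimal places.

1.104

r⁵ = 1.722 / 1.050, so r = (1.722/1.050)^(1/5).
r = 1.6400^(1/5) ≈ 1.1040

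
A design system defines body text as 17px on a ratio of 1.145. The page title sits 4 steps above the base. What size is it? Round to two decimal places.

Each step on a modular scale multiplies by the ratio, so the size n steps from the base is base × ratioⁿ.
17.0 × 1.145⁴ = 17.0 × 1.71879 ≈ 29.22

29.22px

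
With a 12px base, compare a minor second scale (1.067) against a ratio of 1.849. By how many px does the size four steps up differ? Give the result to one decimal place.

Minor second: 12.0 × 1.067⁴ = 15.554px
At 1.849: 12.0 × 1.849⁴ = 140.258px
Difference: 140.258 − 15.554 = 124.704px

124.7px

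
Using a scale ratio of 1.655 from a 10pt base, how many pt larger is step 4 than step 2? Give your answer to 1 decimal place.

47.6pt

Step 2: 10.0 × 1.655² = 27.390pt
Step 4: 10.0 × 1.655⁴ = 75.023pt
Difference: 75.023 − 27.390 = 47.633pt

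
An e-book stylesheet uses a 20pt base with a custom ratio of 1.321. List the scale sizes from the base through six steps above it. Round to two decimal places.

20.00pt, 26.42pt, 34.90pt, 46.10pt, 60.90pt, 80.45pt, 106.28pt

Step 0: 20pt
Step 1: 20.0 × 1.321 = 26.42
Step 2: 20.0 × 1.321² = 34.90
Step 3: 20.0 × 1.321³ = 46.10
Step 4: 20.0 × 1.321⁴ = 60.90
Step 5: 20.0 × 1.321⁵ = 80.45
Step 6: 20.0 × 1.321⁶ = 106.28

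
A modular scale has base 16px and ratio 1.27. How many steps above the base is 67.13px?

6

1.27ⁿ = 67.13 / 16 = 4.1956
n = ln(4.1956) / ln(1.27) = 1.4340 / 0.2390 ≈ 6.00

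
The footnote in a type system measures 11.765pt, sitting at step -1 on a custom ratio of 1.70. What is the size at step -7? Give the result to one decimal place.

The gap is -7 − (-1) = -6 steps, so the factor is 1.70^-6.
11.765 ÷ 1.70⁶ = 11.765 ÷ 24.13757 ≈ 0.487

0.5pt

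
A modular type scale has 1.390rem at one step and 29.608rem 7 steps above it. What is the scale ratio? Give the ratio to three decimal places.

r⁷ = 29.608 / 1.390, so r = (29.608/1.390)^(1/7).
r = 21.3007^(1/7) ≈ 1.5480

1.548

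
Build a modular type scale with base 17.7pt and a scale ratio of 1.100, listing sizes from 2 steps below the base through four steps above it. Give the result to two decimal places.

14.63pt, 16.09pt, 17.70pt, 19.47pt, 21.42pt, 23.56pt, 25.91pt

Step -2: 17.7 ÷ 1.100² = 14.63
Step -1: 17.7 ÷ 1.100 = 16.09
Step 0: 17.7pt
Step 1: 17.7 × 1.100 = 19.47
Step 2: 17.7 × 1.100² = 21.42
Step 3: 17.7 × 1.100³ = 23.56
Step 4: 17.7 × 1.100⁴ = 25.91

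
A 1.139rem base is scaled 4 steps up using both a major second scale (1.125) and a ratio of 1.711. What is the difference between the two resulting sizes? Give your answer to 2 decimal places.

Major second: 1.139 × 1.125⁴ = 1.8245rem
At 1.711: 1.139 × 1.711⁴ = 9.7617rem
Difference: 9.7617 − 1.8245 = 7.9372rem

7.94rem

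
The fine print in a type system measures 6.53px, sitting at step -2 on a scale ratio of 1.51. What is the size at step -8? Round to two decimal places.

Moving from step -2 to step -8 is 6 steps down, so divide by r⁶.
6.53 ÷ 1.51⁶ = 6.53 ÷ 11.85391 ≈ 0.551

0.55px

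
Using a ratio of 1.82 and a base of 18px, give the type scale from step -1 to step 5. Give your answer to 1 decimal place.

Step -1: 18.0 ÷ 1.82 = 9.9
Step 0: 18px
Step 1: 18.0 × 1.82 = 32.8
Step 2: 18.0 × 1.82² = 59.6
Step 3: 18.0 × 1.82³ = 108.5
Step 4: 18.0 × 1.82⁴ = 197.5
Step 5: 18.0 × 1.82⁵ = 359.4

9.9px, 18.0px, 32.8px, 59.6px, 108.5px, 197.5px, 359.4px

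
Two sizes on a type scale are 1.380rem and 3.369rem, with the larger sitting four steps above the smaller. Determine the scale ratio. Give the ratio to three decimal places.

1.250

The ratio satisfies 1.380 × r⁴ = 3.369, so r = (3.369 / 1.380)^(1/4).
r = 2.4413^(1/4) ≈ 1.2500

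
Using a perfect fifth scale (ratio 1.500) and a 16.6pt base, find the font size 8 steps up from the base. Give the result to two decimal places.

425.44pt

A modular type scale is a geometric sequence: sizeₙ = base × rⁿ.
16.6 × 1.500⁸ = 16.6 × 25.62891 ≈ 425.44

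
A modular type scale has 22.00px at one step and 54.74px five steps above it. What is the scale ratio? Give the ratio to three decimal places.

1.200

The ratio satisfies 22.00 × r⁵ = 54.74, so r = (54.74 / 22.00)^(1/5).
r = 2.4882^(1/5) ≈ 1.2000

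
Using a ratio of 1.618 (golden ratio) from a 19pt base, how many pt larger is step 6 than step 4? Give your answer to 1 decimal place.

Step 4: 19.0 × 1.618⁴ = 130.217pt
Step 6: 19.0 × 1.618⁶ = 340.898pt
Difference: 340.898 − 130.217 = 210.681pt

210.7pt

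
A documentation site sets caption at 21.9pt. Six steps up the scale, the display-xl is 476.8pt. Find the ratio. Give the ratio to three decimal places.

1.671

r⁶ = 476.8 / 21.9, so r = (476.8/21.9)^(1/6).
r = 21.7717^(1/6) ≈ 1.6710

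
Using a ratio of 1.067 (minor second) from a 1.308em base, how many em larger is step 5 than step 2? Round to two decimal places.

0.32em

Step 2: 1.308 × 1.067² = 1.4891em
Step 5: 1.308 × 1.067⁵ = 1.8090em
Difference: 1.8090 − 1.4891 = 0.3199em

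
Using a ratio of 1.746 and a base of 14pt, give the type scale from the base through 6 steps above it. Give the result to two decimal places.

14.00pt, 24.44pt, 42.68pt, 74.52pt, 130.11pt, 227.17pt, 396.64pt

Step 0: 14pt
Step 1: 14.0 × 1.746 = 24.44
Step 2: 14.0 × 1.746² = 42.68
Step 3: 14.0 × 1.746³ = 74.52
Step 4: 14.0 × 1.746⁴ = 130.11
Step 5: 14.0 × 1.746⁵ = 227.17
Step 6: 14.0 × 1.746⁶ = 396.64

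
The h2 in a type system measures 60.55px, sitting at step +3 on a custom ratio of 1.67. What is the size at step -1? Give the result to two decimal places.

60.55 ÷ 1.67⁴ = 60.55 ÷ 7.77796 ≈ 7.785

7.78px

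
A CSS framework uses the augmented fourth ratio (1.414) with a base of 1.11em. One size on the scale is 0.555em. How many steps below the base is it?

2

1.414ⁿ = 1.11 / 0.555 = 2.0000
n = ln(2.0000) / ln(1.414) = 0.6931 / 0.3464 ≈ 2.00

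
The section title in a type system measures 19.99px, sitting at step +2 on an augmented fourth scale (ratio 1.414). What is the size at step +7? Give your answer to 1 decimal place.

19.99 × 1.414⁵ = 19.99 × 5.65258 ≈ 112.995

113.0px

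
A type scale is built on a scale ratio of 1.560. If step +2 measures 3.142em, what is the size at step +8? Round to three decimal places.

Moving from step +2 to step +8 is 6 steps up, so multiply by r⁶.
3.142 × 1.560⁶ = 3.142 × 14.41277 ≈ 45.285

45.285em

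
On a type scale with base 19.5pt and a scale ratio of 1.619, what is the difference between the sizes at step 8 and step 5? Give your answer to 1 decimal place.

Step 5: 19.5 × 1.619⁵ = 216.905pt
Step 8: 19.5 × 1.619⁸ = 920.469pt
Difference: 920.469 − 216.905 = 703.564pt

703.6pt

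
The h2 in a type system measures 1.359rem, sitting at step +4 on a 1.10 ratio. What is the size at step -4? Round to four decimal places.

1.359 ÷ 1.10⁸ = 1.359 ÷ 2.14359 ≈ 0.6340

0.6340rem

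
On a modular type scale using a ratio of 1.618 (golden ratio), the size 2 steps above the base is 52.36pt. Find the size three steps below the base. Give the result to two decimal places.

4.72pt

Moving from step +2 to step -3 is 5 steps down, so divide by r⁵.
52.36 ÷ 1.618⁵ = 52.36 ÷ 11.08901 ≈ 4.722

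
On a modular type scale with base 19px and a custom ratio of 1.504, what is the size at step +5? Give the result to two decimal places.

A modular type scale is a geometric sequence: sizeₙ = base × rⁿ.
19.0 × 1.504⁵ = 19.0 × 7.69554 ≈ 146.22

146.22px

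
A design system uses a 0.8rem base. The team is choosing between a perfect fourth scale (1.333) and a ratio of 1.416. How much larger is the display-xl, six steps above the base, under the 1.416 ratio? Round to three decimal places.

1.960rem

Perfect fourth: 0.8 × 1.333⁶ = 4.48819rem
At 1.416: 0.8 × 1.416⁶ = 6.44866rem
Difference: 6.44866 − 4.48819 = 1.96047rem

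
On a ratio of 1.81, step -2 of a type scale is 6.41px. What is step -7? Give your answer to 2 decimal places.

Moving from step -2 to step -7 is 5 steps down, so divide by r⁵.
6.41 ÷ 1.81⁵ = 6.41 ÷ 19.42642 ≈ 0.330

0.33px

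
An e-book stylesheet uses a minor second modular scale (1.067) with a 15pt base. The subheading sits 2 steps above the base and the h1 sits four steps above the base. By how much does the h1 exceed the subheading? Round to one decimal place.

Step 2: 15.0 × 1.067² = 17.077pt
Step 4: 15.0 × 1.067⁴ = 19.442pt
Difference: 19.442 − 17.077 = 2.365pt

2.4pt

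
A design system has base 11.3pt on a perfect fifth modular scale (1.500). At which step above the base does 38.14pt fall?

1.500ⁿ = 38.14 / 11.3 = 3.3752
n = ln(3.3752) / ln(1.500) = 1.2165 / 0.4055 ≈ 3.00

3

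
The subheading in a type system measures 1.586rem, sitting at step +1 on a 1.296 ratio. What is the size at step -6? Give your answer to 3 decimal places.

0.258rem

1.586 ÷ 1.296⁷ = 1.586 ÷ 6.14094 ≈ 0.258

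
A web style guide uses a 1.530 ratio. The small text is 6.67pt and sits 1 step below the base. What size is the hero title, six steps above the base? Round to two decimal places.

130.91pt

The gap is 6 − (-1) = 7 steps, so the factor is 1.530^7.
6.67 × 1.530⁷ = 6.67 × 19.62637 ≈ 130.908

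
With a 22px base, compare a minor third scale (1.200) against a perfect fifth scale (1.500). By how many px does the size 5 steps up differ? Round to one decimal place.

Minor third: 22.0 × 1.200⁵ = 54.743px
Perfect fifth: 22.0 × 1.500⁵ = 167.062px
Difference: 167.062 − 54.743 = 112.319px

112.3px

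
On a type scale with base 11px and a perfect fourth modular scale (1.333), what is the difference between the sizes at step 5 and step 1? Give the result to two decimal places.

Step 1: 11.0 × 1.333 = 14.6630px
Step 5: 11.0 × 1.333⁵ = 46.2960px
Difference: 46.2960 − 14.6630 = 31.6330px

31.63px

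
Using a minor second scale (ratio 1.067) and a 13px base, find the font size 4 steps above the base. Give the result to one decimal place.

13.0 × 1.067⁴ = 13.0 × 1.29616 ≈ 16.85

16.9px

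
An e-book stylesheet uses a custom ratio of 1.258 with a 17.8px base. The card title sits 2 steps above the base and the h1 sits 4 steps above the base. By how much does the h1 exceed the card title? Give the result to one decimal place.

Step 2: 17.8 × 1.258² = 28.170px
Step 4: 17.8 × 1.258⁴ = 44.580px
Difference: 44.580 − 28.170 = 16.410px

16.4px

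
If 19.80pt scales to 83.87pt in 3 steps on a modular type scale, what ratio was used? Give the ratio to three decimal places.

1.618

The ratio satisfies 19.80 × r³ = 83.87, so r = (83.87 / 19.80)^(1/3).
r = 4.2359^(1/3) ≈ 1.6180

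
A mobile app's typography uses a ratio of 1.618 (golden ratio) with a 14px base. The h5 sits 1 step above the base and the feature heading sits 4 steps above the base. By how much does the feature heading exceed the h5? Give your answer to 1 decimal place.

Step 1: 14.0 × 1.618 = 22.652px
Step 4: 14.0 × 1.618⁴ = 95.949px
Difference: 95.949 − 22.652 = 73.297px

73.3px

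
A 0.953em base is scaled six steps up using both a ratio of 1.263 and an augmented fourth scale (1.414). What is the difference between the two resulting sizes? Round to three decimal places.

3.749em

At 1.263: 0.953 × 1.263⁶ = 3.86824em
Augmented fourth: 0.953 × 1.414⁶ = 7.61709em
Difference: 7.61709 − 3.86824 = 3.74885em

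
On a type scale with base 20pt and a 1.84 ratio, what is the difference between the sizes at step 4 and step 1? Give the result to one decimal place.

Step 1: 20.0 × 1.84 = 36.800pt
Step 4: 20.0 × 1.84⁴ = 229.246pt
Difference: 229.246 − 36.800 = 192.446pt

192.4pt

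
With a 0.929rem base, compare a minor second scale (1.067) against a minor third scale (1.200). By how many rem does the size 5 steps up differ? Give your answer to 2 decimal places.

1.03rem

Minor second: 0.929 × 1.067⁵ = 1.2848rem
Minor third: 0.929 × 1.200⁵ = 2.3116rem
Difference: 2.3116 − 1.2848 = 1.0268rem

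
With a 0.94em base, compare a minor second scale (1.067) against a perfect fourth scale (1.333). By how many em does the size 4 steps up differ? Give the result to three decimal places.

Minor second: 0.94 × 1.067⁴ = 1.21839em
Perfect fourth: 0.94 × 1.333⁴ = 2.96789em
Difference: 2.96789 − 1.21839 = 1.74950em

1.750em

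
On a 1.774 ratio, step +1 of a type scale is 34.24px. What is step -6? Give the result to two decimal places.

34.24 ÷ 1.774⁷ = 34.24 ÷ 55.29366 ≈ 0.619

0.62px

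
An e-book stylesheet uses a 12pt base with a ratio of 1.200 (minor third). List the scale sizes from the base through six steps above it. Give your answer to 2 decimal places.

Step 0: 12pt
Step 1: 12.0 × 1.200 = 14.40
Step 2: 12.0 × 1.200² = 17.28
Step 3: 12.0 × 1.200³ = 20.74
Step 4: 12.0 × 1.200⁴ = 24.88
Step 5: 12.0 × 1.200⁵ = 29.86
Step 6: 12.0 × 1.200⁶ = 35.83

12.00pt, 14.40pt, 17.28pt, 20.74pt, 24.88pt, 29.86pt, 35.83pt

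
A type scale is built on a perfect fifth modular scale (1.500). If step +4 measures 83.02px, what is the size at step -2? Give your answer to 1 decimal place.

The gap is -2 − (4) = -6 steps, so the factor is 1.500^-6.
83.02 ÷ 1.500⁶ = 83.02 ÷ 11.39062 ≈ 7.288

7.3px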